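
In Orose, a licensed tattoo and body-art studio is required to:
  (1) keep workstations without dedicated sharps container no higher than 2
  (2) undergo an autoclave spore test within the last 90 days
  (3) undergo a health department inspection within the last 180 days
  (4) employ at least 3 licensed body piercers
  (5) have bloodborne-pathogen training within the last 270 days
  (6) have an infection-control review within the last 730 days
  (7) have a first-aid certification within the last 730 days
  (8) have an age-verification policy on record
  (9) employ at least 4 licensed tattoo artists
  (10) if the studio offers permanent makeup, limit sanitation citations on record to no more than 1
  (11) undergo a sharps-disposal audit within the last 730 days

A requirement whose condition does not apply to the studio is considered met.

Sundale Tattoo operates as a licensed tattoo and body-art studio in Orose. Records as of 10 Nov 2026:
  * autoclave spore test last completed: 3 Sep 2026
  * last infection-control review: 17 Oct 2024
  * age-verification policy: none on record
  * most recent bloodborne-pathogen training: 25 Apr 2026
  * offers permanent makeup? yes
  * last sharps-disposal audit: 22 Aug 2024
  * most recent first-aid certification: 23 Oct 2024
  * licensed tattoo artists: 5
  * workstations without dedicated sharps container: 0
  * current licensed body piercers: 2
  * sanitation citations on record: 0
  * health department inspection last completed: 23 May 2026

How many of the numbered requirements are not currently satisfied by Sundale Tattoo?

1. workstations without dedicated sharps container 0 ≤ 2 → met
2. autoclave spore test 68 days ago vs limit 90 → met
3. health department inspection 171 days ago vs limit 180 → met
4. licensed body piercers 2 < 3 → not met
5. bloodborne-pathogen training 199 days ago vs limit 270 → met
6. infection-control review 754 days ago vs limit 730 → not met
7. first-aid certification 748 days ago vs limit 730 → not met
8. age-verification policy absent → not met
9. licensed tattoo artists 5 ≥ 4 → met
10. condition 'offers permanent makeup' holds; sanitation citations on record 0 ≤ 1 → met
11. sharps-disposal audit 810 days ago vs limit 730 → not met
Not met: 5 of 11

5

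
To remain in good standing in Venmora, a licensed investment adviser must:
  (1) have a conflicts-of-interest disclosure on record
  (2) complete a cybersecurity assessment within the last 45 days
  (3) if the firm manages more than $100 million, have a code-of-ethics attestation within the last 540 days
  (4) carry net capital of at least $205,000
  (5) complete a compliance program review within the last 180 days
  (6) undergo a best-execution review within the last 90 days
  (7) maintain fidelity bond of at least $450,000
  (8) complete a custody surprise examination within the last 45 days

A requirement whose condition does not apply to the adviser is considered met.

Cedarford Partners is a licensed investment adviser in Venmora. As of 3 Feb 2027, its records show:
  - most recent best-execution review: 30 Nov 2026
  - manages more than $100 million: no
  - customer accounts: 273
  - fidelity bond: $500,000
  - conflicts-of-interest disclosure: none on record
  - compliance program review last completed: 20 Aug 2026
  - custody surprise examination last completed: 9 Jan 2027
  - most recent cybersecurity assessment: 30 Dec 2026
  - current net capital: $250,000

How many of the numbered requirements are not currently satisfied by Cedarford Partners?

1. conflicts-of-interest disclosure absent → not met
2. cybersecurity assessment 35 days ago vs limit 45 → met
3. condition 'manages more than $100 million' does not hold → requirement n/a → met
4. net capital $250,000 ≥ $205,000 → met
5. compliance program review 167 days ago vs limit 180 → met
6. best-execution review 65 days ago vs limit 90 → met
7. fidelity bond $500,000 ≥ $450,000 → met
8. custody surprise examination 25 days ago vs limit 45 → met
Not met: 1 of 8

1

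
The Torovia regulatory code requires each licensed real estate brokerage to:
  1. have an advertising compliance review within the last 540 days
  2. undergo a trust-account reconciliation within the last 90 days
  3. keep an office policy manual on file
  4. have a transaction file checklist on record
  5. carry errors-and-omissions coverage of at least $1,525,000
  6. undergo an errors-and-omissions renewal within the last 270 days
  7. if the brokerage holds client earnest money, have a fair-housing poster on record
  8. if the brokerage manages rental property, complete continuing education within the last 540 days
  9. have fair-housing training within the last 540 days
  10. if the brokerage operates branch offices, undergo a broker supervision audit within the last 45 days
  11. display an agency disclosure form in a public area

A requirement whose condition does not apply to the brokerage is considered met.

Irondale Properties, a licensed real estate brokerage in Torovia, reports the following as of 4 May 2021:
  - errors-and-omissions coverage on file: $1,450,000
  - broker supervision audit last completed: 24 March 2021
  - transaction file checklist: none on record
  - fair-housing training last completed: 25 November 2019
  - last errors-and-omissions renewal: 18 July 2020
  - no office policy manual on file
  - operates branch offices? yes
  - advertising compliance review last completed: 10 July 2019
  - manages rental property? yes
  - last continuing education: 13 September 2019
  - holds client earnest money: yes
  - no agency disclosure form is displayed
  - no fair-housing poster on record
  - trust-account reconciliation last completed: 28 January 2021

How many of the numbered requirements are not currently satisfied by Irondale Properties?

1. advertising compliance review 664 days ago vs limit 540 → not met
2. trust-account reconciliation 96 days ago vs limit 90 → not met
3. office policy manual absent → not met
4. transaction file checklist absent → not met
5. errors-and-omissions coverage $1,450,000 < $1,525,000 → not met
6. errors-and-omissions renewal 290 days ago vs limit 270 → not met
7. condition 'holds client earnest money' holds; fair-housing poster absent → not met
8. condition 'manages rental property' holds; continuing education 599 days ago vs limit 540 → not met
9. fair-housing training 526 days ago vs limit 540 → met
10. condition 'operates branch offices' holds; broker supervision audit 41 days ago vs limit 45 → met
11. agency disclosure form absent → not met
Not met: 9 of 11

9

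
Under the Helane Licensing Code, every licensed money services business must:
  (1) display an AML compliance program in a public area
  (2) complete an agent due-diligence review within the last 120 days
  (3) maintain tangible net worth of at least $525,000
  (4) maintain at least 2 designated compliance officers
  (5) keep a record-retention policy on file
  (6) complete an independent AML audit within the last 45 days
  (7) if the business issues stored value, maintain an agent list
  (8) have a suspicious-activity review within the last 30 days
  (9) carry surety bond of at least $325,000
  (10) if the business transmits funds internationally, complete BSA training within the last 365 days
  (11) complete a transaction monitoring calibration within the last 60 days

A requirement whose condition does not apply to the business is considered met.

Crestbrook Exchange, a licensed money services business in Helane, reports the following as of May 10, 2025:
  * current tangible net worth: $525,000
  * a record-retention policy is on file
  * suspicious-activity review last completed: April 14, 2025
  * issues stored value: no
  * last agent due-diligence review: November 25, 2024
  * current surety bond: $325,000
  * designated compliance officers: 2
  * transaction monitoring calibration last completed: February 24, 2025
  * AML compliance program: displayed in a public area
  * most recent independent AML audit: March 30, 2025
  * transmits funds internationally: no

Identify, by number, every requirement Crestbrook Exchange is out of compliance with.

2, 11

1. AML compliance program present → met
2. agent due-diligence review 166 days ago vs limit 120 → not met
3. tangible net worth $525,000 ≥ $525,000 → met
4. designated compliance officers 2 ≥ 2 → met
5. record-retention policy present → met
6. independent AML audit 41 days ago vs limit 45 → met
7. condition 'issues stored value' does not hold → requirement n/a → met
8. suspicious-activity review 26 days ago vs limit 30 → met
9. surety bond $325,000 ≥ $325,000 → met
10. condition 'transmits funds internationally' does not hold → requirement n/a → met
11. transaction monitoring calibration 75 days ago vs limit 60 → not met
Not met: 2, 11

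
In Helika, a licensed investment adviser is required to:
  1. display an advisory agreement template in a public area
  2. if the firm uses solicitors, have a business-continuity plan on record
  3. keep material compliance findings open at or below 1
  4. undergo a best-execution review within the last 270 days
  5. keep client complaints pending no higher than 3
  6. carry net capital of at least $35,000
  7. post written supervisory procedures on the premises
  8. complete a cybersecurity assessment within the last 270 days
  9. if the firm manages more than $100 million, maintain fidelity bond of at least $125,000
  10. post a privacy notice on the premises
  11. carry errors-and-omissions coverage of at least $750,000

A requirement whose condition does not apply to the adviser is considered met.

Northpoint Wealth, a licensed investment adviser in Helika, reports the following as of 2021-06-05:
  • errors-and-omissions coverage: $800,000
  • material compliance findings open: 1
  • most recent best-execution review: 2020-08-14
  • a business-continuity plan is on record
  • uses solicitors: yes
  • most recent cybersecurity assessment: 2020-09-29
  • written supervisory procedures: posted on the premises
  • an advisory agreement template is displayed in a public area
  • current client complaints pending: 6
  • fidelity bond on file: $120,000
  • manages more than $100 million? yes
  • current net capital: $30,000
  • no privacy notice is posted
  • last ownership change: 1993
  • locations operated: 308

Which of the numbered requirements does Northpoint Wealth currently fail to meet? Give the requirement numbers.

1. advisory agreement template present → met
2. condition 'uses solicitors' holds; business-continuity plan present → met
3. material compliance findings open 1 ≤ 1 → met
4. best-execution review 295 days ago vs limit 270 → not met
5. client complaints pending 6 > 3 → not met
6. net capital $30,000 < $35,000 → not met
7. written supervisory procedures present → met
8. cybersecurity assessment 249 days ago vs limit 270 → met
9. condition 'manages more than $100 million' holds; fidelity bond $120,000 < $125,000 → not met
10. privacy notice absent → not met
11. errors-and-omissions coverage $800,000 ≥ $750,000 → met
Not met: 4, 5, 6, 9, 10

4, 5, 6, 9, 10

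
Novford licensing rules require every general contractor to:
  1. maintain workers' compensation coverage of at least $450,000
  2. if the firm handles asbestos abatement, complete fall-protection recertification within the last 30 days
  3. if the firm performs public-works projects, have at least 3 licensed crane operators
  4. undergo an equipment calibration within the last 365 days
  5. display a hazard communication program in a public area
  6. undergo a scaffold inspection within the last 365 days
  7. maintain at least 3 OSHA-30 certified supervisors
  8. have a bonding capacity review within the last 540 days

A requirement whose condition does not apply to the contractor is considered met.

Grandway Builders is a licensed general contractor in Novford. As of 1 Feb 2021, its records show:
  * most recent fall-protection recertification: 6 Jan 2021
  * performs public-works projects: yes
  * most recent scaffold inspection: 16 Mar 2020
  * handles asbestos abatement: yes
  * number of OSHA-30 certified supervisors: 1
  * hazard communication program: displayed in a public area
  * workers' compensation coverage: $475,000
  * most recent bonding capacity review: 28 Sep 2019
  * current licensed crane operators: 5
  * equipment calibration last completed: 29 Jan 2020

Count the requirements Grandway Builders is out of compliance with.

2

1. workers' compensation coverage $475,000 ≥ $450,000 → met
2. condition 'handles asbestos abatement' holds; fall-protection recertification 26 days ago vs limit 30 → met
3. condition 'performs public-works projects' holds; licensed crane operators 5 ≥ 3 → met
4. equipment calibration 369 days ago vs limit 365 → not met
5. hazard communication program present → met
6. scaffold inspection 322 days ago vs limit 365 → met
7. OSHA-30 certified supervisors 1 < 3 → not met
8. bonding capacity review 492 days ago vs limit 540 → met
Not met: 2 of 8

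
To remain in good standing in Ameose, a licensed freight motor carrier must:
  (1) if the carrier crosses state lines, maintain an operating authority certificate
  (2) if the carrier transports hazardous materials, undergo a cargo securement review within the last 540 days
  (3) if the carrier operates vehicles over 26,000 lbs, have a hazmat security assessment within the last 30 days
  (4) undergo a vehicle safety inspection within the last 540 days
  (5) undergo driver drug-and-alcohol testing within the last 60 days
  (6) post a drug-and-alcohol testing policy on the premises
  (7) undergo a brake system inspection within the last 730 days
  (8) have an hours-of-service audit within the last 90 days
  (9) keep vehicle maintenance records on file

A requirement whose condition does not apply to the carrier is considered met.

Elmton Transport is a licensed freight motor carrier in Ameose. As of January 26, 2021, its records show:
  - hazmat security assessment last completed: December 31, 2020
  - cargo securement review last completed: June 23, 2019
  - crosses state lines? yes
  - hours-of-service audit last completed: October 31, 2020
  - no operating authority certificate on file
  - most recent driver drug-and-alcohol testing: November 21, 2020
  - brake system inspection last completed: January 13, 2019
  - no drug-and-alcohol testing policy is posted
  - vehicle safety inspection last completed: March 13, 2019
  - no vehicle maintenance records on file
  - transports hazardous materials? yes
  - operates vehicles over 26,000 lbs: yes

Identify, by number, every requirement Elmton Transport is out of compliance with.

1, 2, 4, 5, 6, 7, 9

1. condition 'crosses state lines' holds; operating authority certificate absent → not met
2. condition 'transports hazardous materials' holds; cargo securement review 583 days ago vs limit 540 → not met
3. condition 'operates vehicles over 26,000 lbs' holds; hazmat security assessment 26 days ago vs limit 30 → met
4. vehicle safety inspection 685 days ago vs limit 540 → not met
5. driver drug-and-alcohol testing 66 days ago vs limit 60 → not met
6. drug-and-alcohol testing policy absent → not met
7. brake system inspection 744 days ago vs limit 730 → not met
8. hours-of-service audit 87 days ago vs limit 90 → met
9. vehicle maintenance records absent → not met
Not met: 1, 2, 4, 5, 6, 7, 9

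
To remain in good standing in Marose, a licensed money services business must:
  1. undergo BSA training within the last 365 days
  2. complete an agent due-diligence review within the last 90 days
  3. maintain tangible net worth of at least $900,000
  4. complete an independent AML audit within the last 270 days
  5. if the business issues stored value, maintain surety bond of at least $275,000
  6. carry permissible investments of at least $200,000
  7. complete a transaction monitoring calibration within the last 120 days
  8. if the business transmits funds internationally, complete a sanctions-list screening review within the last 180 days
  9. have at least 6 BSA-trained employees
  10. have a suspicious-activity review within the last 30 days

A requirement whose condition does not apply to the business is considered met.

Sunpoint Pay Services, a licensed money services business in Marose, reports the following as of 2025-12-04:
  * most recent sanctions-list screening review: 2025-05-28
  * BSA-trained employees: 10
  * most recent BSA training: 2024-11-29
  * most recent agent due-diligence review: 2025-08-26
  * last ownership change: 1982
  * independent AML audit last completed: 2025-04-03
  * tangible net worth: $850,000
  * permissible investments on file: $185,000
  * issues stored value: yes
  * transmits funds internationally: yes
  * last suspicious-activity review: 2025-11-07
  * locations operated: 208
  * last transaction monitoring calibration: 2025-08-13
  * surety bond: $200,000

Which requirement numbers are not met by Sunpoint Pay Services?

1. BSA training 370 days ago vs limit 365 → not met
2. agent due-diligence review 100 days ago vs limit 90 → not met
3. tangible net worth $850,000 < $900,000 → not met
4. independent AML audit 245 days ago vs limit 270 → met
5. condition 'issues stored value' holds; surety bond $200,000 < $275,000 → not met
6. permissible investments $185,000 < $200,000 → not met
7. transaction monitoring calibration 113 days ago vs limit 120 → met
8. condition 'transmits funds internationally' holds; sanctions-list screening review 190 days ago vs limit 180 → not met
9. BSA-trained employees 10 ≥ 6 → met
10. suspicious-activity review 27 days ago vs limit 30 → met
Not met: 1, 2, 3, 5, 6, 8

1, 2, 3, 5, 6, 8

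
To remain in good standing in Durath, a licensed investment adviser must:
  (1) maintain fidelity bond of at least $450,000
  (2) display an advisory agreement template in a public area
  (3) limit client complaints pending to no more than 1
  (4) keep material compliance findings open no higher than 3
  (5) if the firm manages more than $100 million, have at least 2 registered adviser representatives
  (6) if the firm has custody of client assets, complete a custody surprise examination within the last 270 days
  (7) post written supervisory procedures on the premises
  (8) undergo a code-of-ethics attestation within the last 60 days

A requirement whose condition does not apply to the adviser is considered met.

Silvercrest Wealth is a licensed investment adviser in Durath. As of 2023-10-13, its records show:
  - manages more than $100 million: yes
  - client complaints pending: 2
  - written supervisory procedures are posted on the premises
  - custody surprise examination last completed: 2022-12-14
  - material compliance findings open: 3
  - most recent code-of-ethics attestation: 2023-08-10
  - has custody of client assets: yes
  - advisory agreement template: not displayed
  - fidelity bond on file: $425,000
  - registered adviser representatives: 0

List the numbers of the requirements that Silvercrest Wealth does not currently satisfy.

1. fidelity bond $425,000 < $450,000 → not met
2. advisory agreement template absent → not met
3. client complaints pending 2 > 1 → not met
4. material compliance findings open 3 ≤ 3 → met
5. condition 'manages more than $100 million' holds; registered adviser representatives 0 < 2 → not met
6. condition 'has custody of client assets' holds; custody surprise examination 303 days ago vs limit 270 → not met
7. written supervisory procedures present → met
8. code-of-ethics attestation 64 days ago vs limit 60 → not met
Not met: 1, 2, 3, 5, 6, 8

1, 2, 3, 5, 6, 8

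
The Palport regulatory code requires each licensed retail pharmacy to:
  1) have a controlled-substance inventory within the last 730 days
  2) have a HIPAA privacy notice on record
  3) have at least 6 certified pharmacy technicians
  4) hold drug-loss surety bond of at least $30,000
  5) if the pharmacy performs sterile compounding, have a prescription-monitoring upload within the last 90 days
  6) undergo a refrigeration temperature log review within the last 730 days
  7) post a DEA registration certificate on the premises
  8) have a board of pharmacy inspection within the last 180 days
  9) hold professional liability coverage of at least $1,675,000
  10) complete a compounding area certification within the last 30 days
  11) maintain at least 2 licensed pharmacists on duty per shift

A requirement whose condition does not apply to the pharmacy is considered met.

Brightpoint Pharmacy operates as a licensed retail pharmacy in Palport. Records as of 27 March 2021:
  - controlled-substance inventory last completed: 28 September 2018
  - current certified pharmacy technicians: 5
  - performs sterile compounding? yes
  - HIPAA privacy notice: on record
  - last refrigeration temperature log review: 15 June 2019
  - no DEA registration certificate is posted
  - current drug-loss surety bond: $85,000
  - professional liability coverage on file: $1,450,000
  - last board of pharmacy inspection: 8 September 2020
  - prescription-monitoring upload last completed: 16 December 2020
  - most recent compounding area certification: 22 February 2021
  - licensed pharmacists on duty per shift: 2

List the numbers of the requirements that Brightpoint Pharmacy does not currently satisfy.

1, 3, 5, 7, 8, 9, 10

1. controlled-substance inventory 911 days ago vs limit 730 → not met
2. HIPAA privacy notice present → met
3. certified pharmacy technicians 5 < 6 → not met
4. drug-loss surety bond $85,000 ≥ $30,000 → met
5. condition 'performs sterile compounding' holds; prescription-monitoring upload 101 days ago vs limit 90 → not met
6. refrigeration temperature log review 651 days ago vs limit 730 → met
7. DEA registration certificate absent → not met
8. board of pharmacy inspection 200 days ago vs limit 180 → not met
9. professional liability coverage $1,450,000 < $1,675,000 → not met
10. compounding area certification 33 days ago vs limit 30 → not met
11. licensed pharmacists on duty per shift 2 ≥ 2 → met
Not met: 1, 3, 5, 7, 8, 9, 10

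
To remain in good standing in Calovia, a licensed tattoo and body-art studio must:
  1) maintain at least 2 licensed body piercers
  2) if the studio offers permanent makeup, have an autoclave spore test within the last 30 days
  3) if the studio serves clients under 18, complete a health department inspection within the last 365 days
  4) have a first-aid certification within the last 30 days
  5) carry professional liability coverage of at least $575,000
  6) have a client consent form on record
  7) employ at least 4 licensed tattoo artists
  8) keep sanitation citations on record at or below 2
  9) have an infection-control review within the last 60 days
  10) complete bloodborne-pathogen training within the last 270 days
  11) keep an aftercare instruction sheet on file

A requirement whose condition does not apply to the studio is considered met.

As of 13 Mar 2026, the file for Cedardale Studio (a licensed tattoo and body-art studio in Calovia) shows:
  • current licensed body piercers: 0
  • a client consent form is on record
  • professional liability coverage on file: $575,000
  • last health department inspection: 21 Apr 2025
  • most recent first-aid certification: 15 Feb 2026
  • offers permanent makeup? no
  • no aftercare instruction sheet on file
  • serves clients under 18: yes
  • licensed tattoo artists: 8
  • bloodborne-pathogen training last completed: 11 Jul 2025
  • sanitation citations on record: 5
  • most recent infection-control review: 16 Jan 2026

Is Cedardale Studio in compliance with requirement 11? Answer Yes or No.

11. aftercare instruction sheet absent → not met

No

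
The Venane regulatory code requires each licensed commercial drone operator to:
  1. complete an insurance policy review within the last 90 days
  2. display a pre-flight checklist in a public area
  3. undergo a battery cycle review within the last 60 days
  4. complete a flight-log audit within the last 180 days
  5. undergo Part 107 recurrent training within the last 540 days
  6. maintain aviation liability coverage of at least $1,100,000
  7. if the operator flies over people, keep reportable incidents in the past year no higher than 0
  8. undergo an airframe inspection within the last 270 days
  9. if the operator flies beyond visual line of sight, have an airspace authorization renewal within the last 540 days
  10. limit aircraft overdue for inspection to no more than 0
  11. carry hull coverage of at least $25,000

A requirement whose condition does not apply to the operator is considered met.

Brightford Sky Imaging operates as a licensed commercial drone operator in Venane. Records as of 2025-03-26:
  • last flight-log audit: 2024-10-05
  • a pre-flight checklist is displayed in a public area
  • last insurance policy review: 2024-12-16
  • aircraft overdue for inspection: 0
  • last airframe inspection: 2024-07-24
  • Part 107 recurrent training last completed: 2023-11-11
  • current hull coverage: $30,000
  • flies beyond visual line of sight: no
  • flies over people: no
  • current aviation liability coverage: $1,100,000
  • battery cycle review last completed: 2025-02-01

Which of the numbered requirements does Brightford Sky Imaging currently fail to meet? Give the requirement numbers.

1

1. insurance policy review 100 days ago vs limit 90 → not met
2. pre-flight checklist present → met
3. battery cycle review 53 days ago vs limit 60 → met
4. flight-log audit 172 days ago vs limit 180 → met
5. Part 107 recurrent training 501 days ago vs limit 540 → met
6. aviation liability coverage $1,100,000 ≥ $1,100,000 → met
7. condition 'flies over people' does not hold → requirement n/a → met
8. airframe inspection 245 days ago vs limit 270 → met
9. condition 'flies beyond visual line of sight' does not hold → requirement n/a → met
10. aircraft overdue for inspection 0 ≤ 0 → met
11. hull coverage $30,000 ≥ $25,000 → met
Not met: 1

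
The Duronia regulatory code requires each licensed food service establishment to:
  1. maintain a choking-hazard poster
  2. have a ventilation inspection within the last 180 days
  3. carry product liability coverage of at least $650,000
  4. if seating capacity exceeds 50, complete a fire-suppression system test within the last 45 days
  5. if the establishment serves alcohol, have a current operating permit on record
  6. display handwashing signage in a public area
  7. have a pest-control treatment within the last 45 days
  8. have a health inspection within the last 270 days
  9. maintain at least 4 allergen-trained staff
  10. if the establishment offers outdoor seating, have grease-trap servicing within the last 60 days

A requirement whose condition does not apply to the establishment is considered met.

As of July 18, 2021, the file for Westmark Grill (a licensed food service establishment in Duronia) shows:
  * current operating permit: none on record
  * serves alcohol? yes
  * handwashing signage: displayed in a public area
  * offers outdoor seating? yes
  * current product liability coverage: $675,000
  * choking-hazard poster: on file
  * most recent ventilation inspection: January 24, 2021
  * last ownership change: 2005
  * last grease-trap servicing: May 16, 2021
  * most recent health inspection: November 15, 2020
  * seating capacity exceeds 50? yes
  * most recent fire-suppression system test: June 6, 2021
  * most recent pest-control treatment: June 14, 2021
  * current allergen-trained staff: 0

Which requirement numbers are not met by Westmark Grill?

5, 9, 10

1. choking-hazard poster present → met
2. ventilation inspection 175 days ago vs limit 180 → met
3. product liability coverage $675,000 ≥ $650,000 → met
4. condition 'seating capacity exceeds 50' holds; fire-suppression system test 42 days ago vs limit 45 → met
5. condition 'serves alcohol' holds; current operating permit absent → not met
6. handwashing signage present → met
7. pest-control treatment 34 days ago vs limit 45 → met
8. health inspection 245 days ago vs limit 270 → met
9. allergen-trained staff 0 < 4 → not met
10. condition 'offers outdoor seating' holds; grease-trap servicing 63 days ago vs limit 60 → not met
Not met: 5, 9, 10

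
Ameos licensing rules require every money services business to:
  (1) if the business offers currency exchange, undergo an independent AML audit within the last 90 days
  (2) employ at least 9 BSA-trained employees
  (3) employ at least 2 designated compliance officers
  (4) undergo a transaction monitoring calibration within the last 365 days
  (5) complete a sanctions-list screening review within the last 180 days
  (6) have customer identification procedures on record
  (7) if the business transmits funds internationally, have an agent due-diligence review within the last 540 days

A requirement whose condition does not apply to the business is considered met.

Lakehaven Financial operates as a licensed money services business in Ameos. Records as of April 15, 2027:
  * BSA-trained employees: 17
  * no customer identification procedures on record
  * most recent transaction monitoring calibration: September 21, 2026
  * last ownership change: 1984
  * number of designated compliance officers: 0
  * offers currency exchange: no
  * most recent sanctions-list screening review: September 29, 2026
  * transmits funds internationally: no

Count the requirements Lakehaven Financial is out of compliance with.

3

1. condition 'offers currency exchange' does not hold → requirement n/a → met
2. BSA-trained employees 17 ≥ 9 → met
3. designated compliance officers 0 < 2 → not met
4. transaction monitoring calibration 206 days ago vs limit 365 → met
5. sanctions-list screening review 198 days ago vs limit 180 → not met
6. customer identification procedures absent → not met
7. condition 'transmits funds internationally' does not hold → requirement n/a → met
Not met: 3 of 7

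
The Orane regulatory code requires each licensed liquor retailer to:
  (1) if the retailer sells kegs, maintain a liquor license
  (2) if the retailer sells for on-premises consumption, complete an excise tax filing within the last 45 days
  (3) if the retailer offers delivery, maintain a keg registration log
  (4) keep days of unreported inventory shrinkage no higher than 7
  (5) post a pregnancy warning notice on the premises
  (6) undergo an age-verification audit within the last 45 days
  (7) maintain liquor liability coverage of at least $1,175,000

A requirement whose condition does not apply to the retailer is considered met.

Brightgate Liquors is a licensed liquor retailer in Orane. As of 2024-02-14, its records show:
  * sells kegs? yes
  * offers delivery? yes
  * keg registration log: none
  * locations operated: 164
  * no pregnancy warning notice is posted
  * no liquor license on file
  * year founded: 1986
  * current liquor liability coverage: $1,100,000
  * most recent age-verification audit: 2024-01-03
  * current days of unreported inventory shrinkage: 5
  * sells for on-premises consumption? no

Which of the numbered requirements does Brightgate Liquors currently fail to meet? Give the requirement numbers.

1, 3, 5, 7

1. condition 'sells kegs' holds; liquor license absent → not met
2. condition 'sells for on-premises consumption' does not hold → requirement n/a → met
3. condition 'offers delivery' holds; keg registration log absent → not met
4. days of unreported inventory shrinkage 5 ≤ 7 → met
5. pregnancy warning notice absent → not met
6. age-verification audit 42 days ago vs limit 45 → met
7. liquor liability coverage $1,100,000 < $1,175,000 → not met
Not met: 1, 3, 5, 7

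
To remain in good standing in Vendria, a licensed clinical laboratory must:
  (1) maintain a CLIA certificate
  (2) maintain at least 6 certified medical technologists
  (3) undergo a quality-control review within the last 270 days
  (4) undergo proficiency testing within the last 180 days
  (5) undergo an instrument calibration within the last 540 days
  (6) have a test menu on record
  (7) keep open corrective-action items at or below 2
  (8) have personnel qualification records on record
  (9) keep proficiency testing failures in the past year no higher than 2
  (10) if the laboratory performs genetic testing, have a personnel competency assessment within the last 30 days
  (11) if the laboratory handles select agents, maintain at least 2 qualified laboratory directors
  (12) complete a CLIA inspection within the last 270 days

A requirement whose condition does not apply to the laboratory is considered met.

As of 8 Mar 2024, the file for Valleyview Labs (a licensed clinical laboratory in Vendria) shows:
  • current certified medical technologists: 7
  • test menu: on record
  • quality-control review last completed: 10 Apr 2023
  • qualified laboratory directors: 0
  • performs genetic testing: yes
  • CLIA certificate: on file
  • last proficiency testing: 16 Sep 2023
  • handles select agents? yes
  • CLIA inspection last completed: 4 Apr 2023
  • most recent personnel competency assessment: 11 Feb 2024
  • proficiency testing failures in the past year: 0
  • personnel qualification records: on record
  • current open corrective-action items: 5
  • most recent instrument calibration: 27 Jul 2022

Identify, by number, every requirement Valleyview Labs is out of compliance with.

1. CLIA certificate present → met
2. certified medical technologists 7 ≥ 6 → met
3. quality-control review 333 days ago vs limit 270 → not met
4. proficiency testing 174 days ago vs limit 180 → met
5. instrument calibration 590 days ago vs limit 540 → not met
6. test menu present → met
7. open corrective-action items 5 > 2 → not met
8. personnel qualification records present → met
9. proficiency testing failures in the past year 0 ≤ 2 → met
10. condition 'performs genetic testing' holds; personnel competency assessment 26 days ago vs limit 30 → met
11. condition 'handles select agents' holds; qualified laboratory directors 0 < 2 → not met
12. CLIA inspection 339 days ago vs limit 270 → not met
Not met: 3, 5, 7, 11, 12

3, 5, 7, 11, 12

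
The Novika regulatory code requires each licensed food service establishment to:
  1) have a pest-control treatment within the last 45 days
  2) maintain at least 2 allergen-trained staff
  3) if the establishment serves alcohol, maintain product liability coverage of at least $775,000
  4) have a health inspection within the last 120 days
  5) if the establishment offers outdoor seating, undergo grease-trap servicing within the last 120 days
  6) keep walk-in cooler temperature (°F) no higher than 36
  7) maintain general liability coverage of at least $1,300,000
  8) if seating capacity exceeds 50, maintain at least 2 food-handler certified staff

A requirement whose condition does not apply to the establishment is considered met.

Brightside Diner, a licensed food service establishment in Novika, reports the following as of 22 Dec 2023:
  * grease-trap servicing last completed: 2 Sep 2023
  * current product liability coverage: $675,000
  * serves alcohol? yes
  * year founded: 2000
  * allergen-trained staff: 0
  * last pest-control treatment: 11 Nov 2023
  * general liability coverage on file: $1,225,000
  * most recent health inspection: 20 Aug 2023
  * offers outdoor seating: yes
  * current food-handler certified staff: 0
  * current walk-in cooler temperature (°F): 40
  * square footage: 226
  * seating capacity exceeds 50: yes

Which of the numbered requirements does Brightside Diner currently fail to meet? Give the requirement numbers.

1. pest-control treatment 41 days ago vs limit 45 → met
2. allergen-trained staff 0 < 2 → not met
3. condition 'serves alcohol' holds; product liability coverage $675,000 < $775,000 → not met
4. health inspection 124 days ago vs limit 120 → not met
5. condition 'offers outdoor seating' holds; grease-trap servicing 111 days ago vs limit 120 → met
6. walk-in cooler temperature (°F) 40 > 36 → not met
7. general liability coverage $1,225,000 < $1,300,000 → not met
8. condition 'seating capacity exceeds 50' holds; food-handler certified staff 0 < 2 → not met
Not met: 2, 3, 4, 6, 7, 8

2, 3, 4, 6, 7, 8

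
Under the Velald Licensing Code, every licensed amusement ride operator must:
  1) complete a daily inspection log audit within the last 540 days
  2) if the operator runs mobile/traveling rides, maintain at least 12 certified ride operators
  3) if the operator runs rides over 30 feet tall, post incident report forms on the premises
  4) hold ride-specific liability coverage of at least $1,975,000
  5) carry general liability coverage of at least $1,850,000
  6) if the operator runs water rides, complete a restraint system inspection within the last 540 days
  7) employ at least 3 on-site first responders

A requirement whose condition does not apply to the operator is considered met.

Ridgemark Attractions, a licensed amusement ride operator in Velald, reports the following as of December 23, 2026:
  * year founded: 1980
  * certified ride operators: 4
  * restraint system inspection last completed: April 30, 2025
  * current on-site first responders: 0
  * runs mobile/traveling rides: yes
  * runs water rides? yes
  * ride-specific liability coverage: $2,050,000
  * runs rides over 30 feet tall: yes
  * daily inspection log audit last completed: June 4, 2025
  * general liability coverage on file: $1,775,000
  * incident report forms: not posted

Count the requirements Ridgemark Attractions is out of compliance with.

1. daily inspection log audit 567 days ago vs limit 540 → not met
2. condition 'runs mobile/traveling rides' holds; certified ride operators 4 < 12 → not met
3. condition 'runs rides over 30 feet tall' holds; incident report forms absent → not met
4. ride-specific liability coverage $2,050,000 ≥ $1,975,000 → met
5. general liability coverage $1,775,000 < $1,850,000 → not met
6. condition 'runs water rides' holds; restraint system inspection 602 days ago vs limit 540 → not met
7. on-site first responders 0 < 3 → not met
Not met: 6 of 7

6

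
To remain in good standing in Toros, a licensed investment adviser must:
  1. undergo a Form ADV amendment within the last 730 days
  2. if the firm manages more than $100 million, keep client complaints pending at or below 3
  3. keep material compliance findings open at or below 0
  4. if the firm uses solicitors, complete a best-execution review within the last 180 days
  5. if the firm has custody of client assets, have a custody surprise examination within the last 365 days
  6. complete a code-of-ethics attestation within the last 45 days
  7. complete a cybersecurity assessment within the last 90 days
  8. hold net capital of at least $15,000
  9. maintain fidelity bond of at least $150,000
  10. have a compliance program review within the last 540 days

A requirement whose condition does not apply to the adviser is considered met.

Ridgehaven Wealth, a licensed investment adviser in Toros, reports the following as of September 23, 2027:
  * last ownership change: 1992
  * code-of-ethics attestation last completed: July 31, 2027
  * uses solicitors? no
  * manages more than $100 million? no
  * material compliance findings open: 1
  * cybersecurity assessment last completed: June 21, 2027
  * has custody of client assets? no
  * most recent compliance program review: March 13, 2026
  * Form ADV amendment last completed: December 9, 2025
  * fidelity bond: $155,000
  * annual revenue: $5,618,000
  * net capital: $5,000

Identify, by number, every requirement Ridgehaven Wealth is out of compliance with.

1. Form ADV amendment 653 days ago vs limit 730 → met
2. condition 'manages more than $100 million' does not hold → requirement n/a → met
3. material compliance findings open 1 > 0 → not met
4. condition 'uses solicitors' does not hold → requirement n/a → met
5. condition 'has custody of client assets' does not hold → requirement n/a → met
6. code-of-ethics attestation 54 days ago vs limit 45 → not met
7. cybersecurity assessment 94 days ago vs limit 90 → not met
8. net capital $5,000 < $15,000 → not met
9. fidelity bond $155,000 ≥ $150,000 → met
10. compliance program review 559 days ago vs limit 540 → not met
Not met: 3, 6, 7, 8, 10

3, 6, 7, 8, 10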